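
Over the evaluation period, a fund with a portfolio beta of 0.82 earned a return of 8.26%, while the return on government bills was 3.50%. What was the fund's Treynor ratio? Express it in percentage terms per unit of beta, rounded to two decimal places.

5.80%

Treynor = (R_P − R_f) / β_P = (8.26% − 3.50%) / 0.8200 = 4.76% / 0.8200 = 5.80%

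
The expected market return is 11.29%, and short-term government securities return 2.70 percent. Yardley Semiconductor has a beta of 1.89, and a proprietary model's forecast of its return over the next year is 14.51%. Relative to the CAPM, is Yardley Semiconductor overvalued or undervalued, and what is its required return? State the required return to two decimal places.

Overvalued; required return 18.94%

MRP = 11.29% − 2.70% = 8.59%
Required return = R_f + β·MRP = 2.70% + 1.89 × 8.59% = 18.94%
Forecast 14.51% < required 18.94% → the stock plots below the SML → overvalued.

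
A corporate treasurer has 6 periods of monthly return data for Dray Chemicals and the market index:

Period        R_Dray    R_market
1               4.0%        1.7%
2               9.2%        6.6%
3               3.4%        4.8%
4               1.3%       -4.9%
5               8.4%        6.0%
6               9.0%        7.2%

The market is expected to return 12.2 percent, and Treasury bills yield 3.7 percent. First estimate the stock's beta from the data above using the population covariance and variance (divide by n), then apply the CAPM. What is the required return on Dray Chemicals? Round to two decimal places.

9.10%

Mean R_i = (4.0 + 9.2 + 3.4 + 1.3 + 8.4 + 9.0) / 6 = 5.8833%
Mean R_m = (1.7 + 6.6 + 4.8 − 4.9 + 6.0 + 7.2) / 6 = 3.5667%
Σ(R_i − R̄_i)(R_m − R̄_m) = 66.7667  ⇒  Cov = 66.7667 / 6 = 11.1278
Σ(R_m − R̄_m)² = 105.0133  ⇒  Var(R_m) = 105.0133 / 6 = 17.5022
β = Cov / Var(R_m) = 11.1278 / 17.5022 = 0.6358
MRP = 12.2% − 3.7% = 8.50%
E(R) = R_f + β × MRP = 3.7% + 0.6358 × 8.5% = 9.10%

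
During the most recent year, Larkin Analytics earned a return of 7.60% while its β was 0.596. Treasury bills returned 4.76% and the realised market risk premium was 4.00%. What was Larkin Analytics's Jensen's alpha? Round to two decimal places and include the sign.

CAPM benchmark = R_f + β(R_m − R_f) = 4.76% + 0.596 × 4.00% = 7.14400%
α = actual − benchmark = 7.60% − 7.14400% = +0.46%

+0.46%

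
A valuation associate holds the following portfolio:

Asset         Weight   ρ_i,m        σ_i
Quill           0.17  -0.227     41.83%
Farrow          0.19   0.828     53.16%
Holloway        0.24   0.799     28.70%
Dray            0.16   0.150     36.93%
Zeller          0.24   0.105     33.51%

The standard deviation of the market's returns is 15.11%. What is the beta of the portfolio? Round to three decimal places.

0.925

β_Quill = -0.227 × 41.83% / 15.11% = -0.6284
β_Farrow = 0.828 × 53.16% / 15.11% = 2.9131
β_Holloway = 0.799 × 28.70% / 15.11% = 1.5176
β_Dray = 0.150 × 36.93% / 15.11% = 0.3666
β_Zeller = 0.105 × 33.51% / 15.11% = 0.2329
β_P = Σ w_i β_i = 0.17×-0.6284 + 0.19×2.9131 + 0.24×1.5176 + 0.16×0.3666 + 0.24×0.2329 = 0.9254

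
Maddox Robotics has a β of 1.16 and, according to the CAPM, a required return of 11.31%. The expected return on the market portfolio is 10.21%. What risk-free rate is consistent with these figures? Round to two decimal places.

E(R) = R_f + β(E(R_m) − R_f) = R_f(1 − β) + β·E(R_m)
11.31% = R_f × (1 − 1.16) + 1.16 × 10.21%
11.31% = R_f × -0.16 + 11.8436%
R_f = (11.31% − 11.8436%) / -0.16 = 3.34%

3.34%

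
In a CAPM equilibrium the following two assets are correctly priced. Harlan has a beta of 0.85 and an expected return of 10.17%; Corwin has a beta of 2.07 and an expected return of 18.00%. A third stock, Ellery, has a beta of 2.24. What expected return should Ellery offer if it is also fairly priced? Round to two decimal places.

MRP (SML slope) = (18.00% − 10.17%) / (2.07 − 0.85) = 7.83% / 1.22 = 6.4180%
R_f (intercept) = 10.17% − 0.85 × 6.4180% = 4.7147%
E(R_Ellery) = R_f + β × MRP = 4.7147% + 2.24 × 6.4180% = 19.09%

19.09%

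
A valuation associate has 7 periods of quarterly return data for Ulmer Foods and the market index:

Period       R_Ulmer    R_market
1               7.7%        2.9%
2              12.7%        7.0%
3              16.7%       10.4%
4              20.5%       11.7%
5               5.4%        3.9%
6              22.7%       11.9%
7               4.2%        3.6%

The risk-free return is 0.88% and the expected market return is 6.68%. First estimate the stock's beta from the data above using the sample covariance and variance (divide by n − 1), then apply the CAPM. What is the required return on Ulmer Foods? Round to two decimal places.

Mean R_i = (7.7 + 12.7 + 16.7 + 20.5 + 5.4 + 22.7 + 4.2) / 7 = 12.8429%
Mean R_m = (2.9 + 7.0 + 10.4 + 11.7 + 3.9 + 11.9 + 3.6) / 7 = 7.3429%
Σ(R_i − R̄_i)(R_m − R̄_m) = 170.9471  ⇒  Cov = 170.9471 / 6 = 28.4912
Σ(R_m − R̄_m)² = 94.8171  ⇒  Var(R_m) = 94.8171 / 6 = 15.8029
β = Cov / Var(R_m) = 28.4912 / 15.8029 = 1.8029
MRP = 6.68% − 0.88% = 5.80%
E(R) = R_f + β × MRP = 0.88% + 1.8029 × 5.80% = 11.34%

11.34%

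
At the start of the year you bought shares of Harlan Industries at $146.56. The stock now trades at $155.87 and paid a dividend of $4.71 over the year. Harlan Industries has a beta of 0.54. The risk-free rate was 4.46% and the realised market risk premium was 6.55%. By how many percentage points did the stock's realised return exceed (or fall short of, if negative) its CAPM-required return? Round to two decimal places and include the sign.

+1.57%

Realised HPR = (P1 + D1 − P0) / P0 = (155.87 + 4.71 − 146.56) / 146.56 = 14.02 / 146.56 = 9.5660%
CAPM required = R_f + β·MRP = 4.46% + 0.54 × 6.55% = 7.9970%
α = realised − required = 9.5660% − 7.9970% = +1.57%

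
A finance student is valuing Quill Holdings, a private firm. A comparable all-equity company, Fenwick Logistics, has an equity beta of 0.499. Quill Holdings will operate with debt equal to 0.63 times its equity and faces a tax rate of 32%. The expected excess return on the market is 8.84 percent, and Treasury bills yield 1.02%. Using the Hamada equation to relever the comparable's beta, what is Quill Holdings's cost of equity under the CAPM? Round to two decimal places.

7.32%

β_L = β_U × [1 + (1 − t)(D/E)] = 0.499 × [1 + (1 − 0.32) × 0.63]
    = 0.499 × [1 + 0.68 × 0.63] = 0.499 × 1.4284 = 0.7128
E(R) = R_f + β_L × MRP = 1.02% + 0.7128 × 8.84% = 7.32%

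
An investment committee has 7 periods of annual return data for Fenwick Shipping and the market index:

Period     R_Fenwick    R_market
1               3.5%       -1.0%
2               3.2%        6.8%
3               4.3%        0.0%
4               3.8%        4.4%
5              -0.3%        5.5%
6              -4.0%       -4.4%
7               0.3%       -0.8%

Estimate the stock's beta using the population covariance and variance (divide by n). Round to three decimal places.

Mean R_i = (3.5 + 3.2 + 4.3 + 3.8 − 0.3 − 4.0 + 0.3) / 7 = 1.5429%
Mean R_m = (-1.0 + 6.8 + 0.0 + 4.4 + 5.5 − 4.4 − 0.8) / 7 = 1.5000%
Σ(R_i − R̄_i)(R_m − R̄_m) = 34.4900  ⇒  Cov = 34.4900 / 7 = 4.9271
Σ(R_m − R̄_m)² = 101.1000  ⇒  Var(R_m) = 101.1000 / 7 = 14.4429
β = Cov / Var(R_m) = 4.9271 / 14.4429 = 0.3411

0.341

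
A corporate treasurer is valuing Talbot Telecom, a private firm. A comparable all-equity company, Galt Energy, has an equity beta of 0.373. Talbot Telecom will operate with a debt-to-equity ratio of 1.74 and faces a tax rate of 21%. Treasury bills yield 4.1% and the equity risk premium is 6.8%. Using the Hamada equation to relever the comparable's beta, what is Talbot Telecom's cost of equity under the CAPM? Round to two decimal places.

10.12%

β_L = β_U × [1 + (1 − t)(D/E)] = 0.373 × [1 + (1 − 0.21) × 1.74]
    = 0.373 × [1 + 0.79 × 1.74] = 0.373 × 2.3746 = 0.8857
E(R) = R_f + β_L × MRP = 4.1% + 0.8857 × 6.8% = 10.12%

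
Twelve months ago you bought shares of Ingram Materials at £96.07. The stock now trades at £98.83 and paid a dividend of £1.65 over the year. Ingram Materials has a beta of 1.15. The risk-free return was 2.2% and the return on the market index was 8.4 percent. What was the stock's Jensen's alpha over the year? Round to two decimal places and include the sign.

-4.74%

Realised HPR = (P1 + D1 − P0) / P0 = (98.83 + 1.65 − 96.07) / 96.07 = 4.41 / 96.07 = 4.5904%
MRP = 8.4% − 2.2% = 6.20%
CAPM required = R_f + β·MRP = 2.2% + 1.15 × 6.2% = 9.3300%
α = realised − required = 4.5904% − 9.3300% = -4.74%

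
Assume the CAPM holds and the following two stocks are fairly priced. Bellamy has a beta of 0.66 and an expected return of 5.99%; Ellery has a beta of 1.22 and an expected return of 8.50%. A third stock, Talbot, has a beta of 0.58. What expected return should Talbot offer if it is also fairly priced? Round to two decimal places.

MRP (SML slope) = (8.50% − 5.99%) / (1.22 − 0.66) = 2.51% / 0.56 = 4.4821%
R_f (intercept) = 5.99% − 0.66 × 4.4821% = 3.0318%
E(R_Talbot) = R_f + β × MRP = 3.0318% + 0.58 × 4.4821% = 5.63%

5.63%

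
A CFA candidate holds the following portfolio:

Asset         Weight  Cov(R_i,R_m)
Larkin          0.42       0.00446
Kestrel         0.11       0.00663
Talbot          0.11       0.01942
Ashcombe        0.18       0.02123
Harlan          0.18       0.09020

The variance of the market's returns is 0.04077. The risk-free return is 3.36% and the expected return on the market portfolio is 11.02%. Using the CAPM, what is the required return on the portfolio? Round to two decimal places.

β_Larkin = 0.00446 / 0.04077 = 0.1094
β_Kestrel = 0.00663 / 0.04077 = 0.1626
β_Talbot = 0.01942 / 0.04077 = 0.4763
β_Ashcombe = 0.02123 / 0.04077 = 0.5207
β_Harlan = 0.09020 / 0.04077 = 2.2124
β_P = Σ w_i β_i = 0.42×0.1094 + 0.11×0.1626 + 0.11×0.4763 + 0.18×0.5207 + 0.18×2.2124 = 0.6082
MRP = 11.02% − 3.36% = 7.66%
E(R_P) = R_f + β_P × MRP = 3.36% + 0.6082 × 7.66% = 8.02%

8.02%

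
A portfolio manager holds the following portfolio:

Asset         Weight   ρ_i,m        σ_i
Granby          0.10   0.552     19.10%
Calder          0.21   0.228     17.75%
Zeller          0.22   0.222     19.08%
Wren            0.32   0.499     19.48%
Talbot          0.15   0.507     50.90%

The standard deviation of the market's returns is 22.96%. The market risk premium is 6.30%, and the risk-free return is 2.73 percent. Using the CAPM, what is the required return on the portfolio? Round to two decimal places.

5.42%

β_Granby = 0.552 × 19.10% / 22.96% = 0.4592
β_Calder = 0.228 × 17.75% / 22.96% = 0.1763
β_Zeller = 0.222 × 19.08% / 22.96% = 0.1845
β_Wren = 0.499 × 19.48% / 22.96% = 0.4234
β_Talbot = 0.507 × 50.90% / 22.96% = 1.1240
β_P = Σ w_i β_i = 0.10×0.4592 + 0.21×0.1763 + 0.22×0.1845 + 0.32×0.4234 + 0.15×1.1240 = 0.4276
E(R_P) = R_f + β_P × MRP = 2.73% + 0.4276 × 6.30% = 5.42%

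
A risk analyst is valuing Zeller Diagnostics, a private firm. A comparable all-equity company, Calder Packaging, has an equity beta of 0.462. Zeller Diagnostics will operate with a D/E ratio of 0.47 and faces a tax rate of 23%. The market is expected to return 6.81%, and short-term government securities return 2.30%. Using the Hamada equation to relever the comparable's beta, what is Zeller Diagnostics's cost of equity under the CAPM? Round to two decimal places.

5.14%

β_L = β_U × [1 + (1 − t)(D/E)] = 0.462 × [1 + (1 − 0.23) × 0.47]
    = 0.462 × [1 + 0.77 × 0.47] = 0.462 × 1.3619 = 0.6292
MRP = 6.81% − 2.30% = 4.51%
E(R) = R_f + β_L × MRP = 2.30% + 0.6292 × 4.51% = 5.14%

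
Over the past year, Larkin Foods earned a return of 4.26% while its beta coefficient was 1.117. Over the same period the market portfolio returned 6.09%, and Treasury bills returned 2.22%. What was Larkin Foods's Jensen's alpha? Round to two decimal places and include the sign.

-2.28%

Market excess return = 6.09% − 2.22% = 3.87%
CAPM benchmark = R_f + β(R_m − R_f) = 2.22% + 1.117 × 3.87% = 6.54279%
α = actual − benchmark = 4.26% − 6.54279% = -2.28%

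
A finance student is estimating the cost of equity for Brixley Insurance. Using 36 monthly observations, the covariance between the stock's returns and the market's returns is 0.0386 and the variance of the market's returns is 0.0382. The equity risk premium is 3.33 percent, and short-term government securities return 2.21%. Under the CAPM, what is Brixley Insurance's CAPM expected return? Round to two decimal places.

β = Cov(R_i, R_m) / Var(R_m) = 0.0386 / 0.0382 = 1.0105
E(R) = R_f + β × MRP = 2.21% + 1.0105 × 3.33% = 5.57%

5.57%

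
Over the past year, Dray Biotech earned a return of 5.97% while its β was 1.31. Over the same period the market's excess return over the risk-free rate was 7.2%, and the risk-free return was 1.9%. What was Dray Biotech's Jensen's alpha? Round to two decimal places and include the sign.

-5.36%

CAPM benchmark = R_f + β(R_m − R_f) = 1.9% + 1.31 × 7.2% = 11.3320%
α = actual − benchmark = 5.97% − 11.3320% = -5.36%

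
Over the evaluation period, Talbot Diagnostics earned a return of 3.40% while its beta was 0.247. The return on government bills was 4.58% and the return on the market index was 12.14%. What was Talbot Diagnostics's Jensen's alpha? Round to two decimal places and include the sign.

-3.05%

Market excess return = 12.14% − 4.58% = 7.56%
CAPM benchmark = R_f + β(R_m − R_f) = 4.58% + 0.247 × 7.56% = 6.44732%
α = actual − benchmark = 3.40% − 6.44732% = -3.05%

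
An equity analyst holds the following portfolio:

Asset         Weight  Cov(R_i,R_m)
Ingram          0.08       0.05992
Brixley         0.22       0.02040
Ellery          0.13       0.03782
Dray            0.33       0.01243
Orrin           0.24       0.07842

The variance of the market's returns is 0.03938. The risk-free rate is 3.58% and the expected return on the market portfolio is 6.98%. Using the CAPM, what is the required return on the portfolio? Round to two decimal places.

6.78%

β_Ingram = 0.05992 / 0.03938 = 1.5216
β_Brixley = 0.02040 / 0.03938 = 0.5180
β_Ellery = 0.03782 / 0.03938 = 0.9604
β_Dray = 0.01243 / 0.03938 = 0.3156
β_Orrin = 0.07842 / 0.03938 = 1.9914
β_P = Σ w_i β_i = 0.08×1.5216 + 0.22×0.5180 + 0.13×0.9604 + 0.33×0.3156 + 0.24×1.9914 = 0.9426
MRP = 6.98% − 3.58% = 3.40%
E(R_P) = R_f + β_P × MRP = 3.58% + 0.9426 × 3.40% = 6.78%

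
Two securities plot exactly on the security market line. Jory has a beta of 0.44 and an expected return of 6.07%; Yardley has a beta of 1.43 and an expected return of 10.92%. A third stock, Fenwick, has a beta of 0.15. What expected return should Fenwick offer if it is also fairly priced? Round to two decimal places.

MRP (SML slope) = (10.92% − 6.07%) / (1.43 − 0.44) = 4.85% / 0.99 = 4.8990%
R_f (intercept) = 6.07% − 0.44 × 4.8990% = 3.9144%
E(R_Fenwick) = R_f + β × MRP = 3.9144% + 0.15 × 4.8990% = 4.65%

4.65%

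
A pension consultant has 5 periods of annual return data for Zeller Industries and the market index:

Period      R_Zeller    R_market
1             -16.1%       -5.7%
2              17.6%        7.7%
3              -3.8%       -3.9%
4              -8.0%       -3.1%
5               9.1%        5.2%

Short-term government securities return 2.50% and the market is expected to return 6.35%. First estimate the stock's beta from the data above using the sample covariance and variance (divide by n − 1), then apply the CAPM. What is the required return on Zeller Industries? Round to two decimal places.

10.92%

Mean R_i = (-16.1 + 17.6 − 3.8 − 8.0 + 9.1) / 5 = -0.2400%
Mean R_m = (-5.7 + 7.7 − 3.9 − 3.1 + 5.2) / 5 = 0.0400%
Σ(R_i − R̄_i)(R_m − R̄_m) = 314.2780  ⇒  Cov = 314.2780 / 4 = 78.5695
Σ(R_m − R̄_m)² = 143.6320  ⇒  Var(R_m) = 143.6320 / 4 = 35.9080
β = Cov / Var(R_m) = 78.5695 / 35.9080 = 2.1881
MRP = 6.35% − 2.50% = 3.85%
E(R) = R_f + β × MRP = 2.50% + 2.1881 × 3.85% = 10.92%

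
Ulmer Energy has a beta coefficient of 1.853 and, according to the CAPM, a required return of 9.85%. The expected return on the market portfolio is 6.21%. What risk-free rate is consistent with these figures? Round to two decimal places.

E(R) = R_f + β(E(R_m) − R_f) = R_f(1 − β) + β·E(R_m)
9.85% = R_f × (1 − 1.853) + 1.853 × 6.21%
9.85% = R_f × -0.853 + 11.50713%
R_f = (9.85% − 11.50713%) / -0.853 = 1.94%

1.94%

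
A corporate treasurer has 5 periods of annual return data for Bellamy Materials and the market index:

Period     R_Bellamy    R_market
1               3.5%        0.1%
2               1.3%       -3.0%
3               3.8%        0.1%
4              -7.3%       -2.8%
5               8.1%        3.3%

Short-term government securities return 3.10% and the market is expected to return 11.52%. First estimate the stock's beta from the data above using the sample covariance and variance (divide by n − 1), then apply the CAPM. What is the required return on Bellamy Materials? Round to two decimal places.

Mean R_i = (3.5 + 1.3 + 3.8 − 7.3 + 8.1) / 5 = 1.8800%
Mean R_m = (0.1 − 3.0 + 0.1 − 2.8 + 3.3) / 5 = -0.4600%
Σ(R_i − R̄_i)(R_m − R̄_m) = 48.3240  ⇒  Cov = 48.3240 / 4 = 12.0810
Σ(R_m − R̄_m)² = 26.6920  ⇒  Var(R_m) = 26.6920 / 4 = 6.6730
β = Cov / Var(R_m) = 12.0810 / 6.6730 = 1.8104
MRP = 11.52% − 3.10% = 8.42%
E(R) = R_f + β × MRP = 3.10% + 1.8104 × 8.42% = 18.34%

18.34%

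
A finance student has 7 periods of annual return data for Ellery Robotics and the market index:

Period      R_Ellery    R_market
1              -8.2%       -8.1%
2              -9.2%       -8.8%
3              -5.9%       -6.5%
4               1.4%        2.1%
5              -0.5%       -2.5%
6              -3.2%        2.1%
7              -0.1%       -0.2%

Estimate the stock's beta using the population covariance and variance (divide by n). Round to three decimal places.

Mean R_i = (-8.2 − 9.2 − 5.9 + 1.4 − 0.5 − 3.2 − 0.1) / 7 = -3.6714%
Mean R_m = (-8.1 − 8.8 − 6.5 + 2.1 − 2.5 + 2.1 − 0.2) / 7 = -3.1286%
Σ(R_i − R̄_i)(R_m − R̄_m) = 102.8157  ⇒  Cov = 102.8157 / 7 = 14.6880
Σ(R_m − R̄_m)² = 131.8943  ⇒  Var(R_m) = 131.8943 / 7 = 18.8420
β = Cov / Var(R_m) = 14.6880 / 18.8420 = 0.7795

0.780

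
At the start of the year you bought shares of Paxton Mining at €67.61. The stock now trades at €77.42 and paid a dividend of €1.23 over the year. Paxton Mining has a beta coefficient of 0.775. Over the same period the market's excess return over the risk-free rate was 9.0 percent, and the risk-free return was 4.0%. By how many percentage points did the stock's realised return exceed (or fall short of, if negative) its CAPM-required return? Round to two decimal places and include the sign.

Realised HPR = (P1 + D1 − P0) / P0 = (77.42 + 1.23 − 67.61) / 67.61 = 11.04 / 67.61 = 16.3289%
CAPM required = R_f + β·MRP = 4.0% + 0.775 × 9.0% = 10.9750%
α = realised − required = 16.3289% − 10.9750% = +5.35%

+5.35%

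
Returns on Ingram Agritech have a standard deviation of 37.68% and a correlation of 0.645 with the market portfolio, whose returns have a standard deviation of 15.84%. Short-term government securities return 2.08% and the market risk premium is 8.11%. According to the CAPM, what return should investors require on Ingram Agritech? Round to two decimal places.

β = ρ × σ_i / σ_m = 0.645 × 37.68% / 15.84% = 1.5343
E(R) = 2.08% + 1.5343 × 8.11% = 14.52%

14.52%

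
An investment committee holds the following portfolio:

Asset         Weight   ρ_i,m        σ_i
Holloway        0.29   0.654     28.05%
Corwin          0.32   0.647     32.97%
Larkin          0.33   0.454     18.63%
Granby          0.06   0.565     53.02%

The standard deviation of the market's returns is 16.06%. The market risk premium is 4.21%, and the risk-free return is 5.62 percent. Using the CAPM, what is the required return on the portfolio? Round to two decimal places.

10.01%

β_Holloway = 0.654 × 28.05% / 16.06% = 1.1423
β_Corwin = 0.647 × 32.97% / 16.06% = 1.3282
β_Larkin = 0.454 × 18.63% / 16.06% = 0.5267
β_Granby = 0.565 × 53.02% / 16.06% = 1.8653
β_P = Σ w_i β_i = 0.29×1.1423 + 0.32×1.3282 + 0.33×0.5267 + 0.06×1.8653 = 1.0420
E(R_P) = R_f + β_P × MRP = 5.62% + 1.0420 × 4.21% = 10.01%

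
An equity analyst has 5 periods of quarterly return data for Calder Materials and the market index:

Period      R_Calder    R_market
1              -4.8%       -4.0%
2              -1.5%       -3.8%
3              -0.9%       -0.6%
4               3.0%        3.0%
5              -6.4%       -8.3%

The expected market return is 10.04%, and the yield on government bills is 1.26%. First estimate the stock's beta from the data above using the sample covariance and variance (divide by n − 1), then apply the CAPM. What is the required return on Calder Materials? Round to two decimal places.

Mean R_i = (-4.8 − 1.5 − 0.9 + 3.0 − 6.4) / 5 = -2.1200%
Mean R_m = (-4.0 − 3.8 − 0.6 + 3.0 − 8.3) / 5 = -2.7400%
Σ(R_i − R̄_i)(R_m − R̄_m) = 58.5160  ⇒  Cov = 58.5160 / 4 = 14.6290
Σ(R_m − R̄_m)² = 71.1520  ⇒  Var(R_m) = 71.1520 / 4 = 17.7880
β = Cov / Var(R_m) = 14.6290 / 17.7880 = 0.8224
MRP = 10.04% − 1.26% = 8.78%
E(R) = R_f + β × MRP = 1.26% + 0.8224 × 8.78% = 8.48%

8.48%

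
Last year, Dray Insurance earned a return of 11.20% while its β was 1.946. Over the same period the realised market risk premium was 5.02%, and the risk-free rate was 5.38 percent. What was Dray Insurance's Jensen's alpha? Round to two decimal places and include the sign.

CAPM benchmark = R_f + β(R_m − R_f) = 5.38% + 1.946 × 5.02% = 15.14892%
α = actual − benchmark = 11.20% − 15.14892% = -3.95%

-3.95%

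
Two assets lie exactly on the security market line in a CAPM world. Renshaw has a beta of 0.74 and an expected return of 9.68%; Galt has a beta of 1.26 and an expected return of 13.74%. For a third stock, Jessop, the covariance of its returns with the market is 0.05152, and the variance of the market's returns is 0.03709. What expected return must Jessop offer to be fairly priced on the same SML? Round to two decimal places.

MRP = (13.74% − 9.68%) / (1.26 − 0.74) = 7.8077%
R_f = 9.68% − 0.74 × 7.8077% = 3.9023%
β_Jessop = Cov / Var(R_m) = 0.05152 / 0.03709 = 1.3891
E(R_Jessop) = R_f + β × MRP = 3.9023% + 1.3891 × 7.8077% = 14.75%

14.75%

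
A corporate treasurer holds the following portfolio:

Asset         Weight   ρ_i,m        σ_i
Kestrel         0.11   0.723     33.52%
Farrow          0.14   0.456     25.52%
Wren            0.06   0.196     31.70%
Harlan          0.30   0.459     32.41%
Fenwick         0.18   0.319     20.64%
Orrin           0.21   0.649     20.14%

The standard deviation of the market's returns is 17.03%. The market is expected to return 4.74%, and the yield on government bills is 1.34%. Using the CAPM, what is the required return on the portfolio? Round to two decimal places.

3.95%

β_Kestrel = 0.723 × 33.52% / 17.03% = 1.4231
β_Farrow = 0.456 × 25.52% / 17.03% = 0.6833
β_Wren = 0.196 × 31.70% / 17.03% = 0.3648
β_Harlan = 0.459 × 32.41% / 17.03% = 0.8735
β_Fenwick = 0.319 × 20.64% / 17.03% = 0.3866
β_Orrin = 0.649 × 20.14% / 17.03% = 0.7675
β_P = Σ w_i β_i = 0.11×1.4231 + 0.14×0.6833 + 0.06×0.3648 + 0.30×0.8735 + 0.18×0.3866 + 0.21×0.7675 = 0.7669
MRP = 4.74% − 1.34% = 3.40%
E(R_P) = R_f + β_P × MRP = 1.34% + 0.7669 × 3.40% = 3.95%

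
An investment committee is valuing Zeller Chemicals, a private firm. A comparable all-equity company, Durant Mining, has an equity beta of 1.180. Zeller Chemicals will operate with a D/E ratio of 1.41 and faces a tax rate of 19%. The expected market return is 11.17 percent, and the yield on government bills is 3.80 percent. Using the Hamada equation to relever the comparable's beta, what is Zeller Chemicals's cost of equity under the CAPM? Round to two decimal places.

β_L = β_U × [1 + (1 − t)(D/E)] = 1.180 × [1 + (1 − 0.19) × 1.41]
    = 1.180 × [1 + 0.81 × 1.41] = 1.180 × 2.1421 = 2.5277
MRP = 11.17% − 3.80% = 7.37%
E(R) = R_f + β_L × MRP = 3.80% + 2.5277 × 7.37% = 22.43%

22.43%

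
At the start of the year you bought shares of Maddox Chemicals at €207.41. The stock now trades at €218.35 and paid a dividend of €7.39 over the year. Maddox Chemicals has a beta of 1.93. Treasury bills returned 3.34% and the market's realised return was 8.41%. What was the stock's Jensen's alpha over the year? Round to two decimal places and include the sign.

-4.29%

Realised HPR = (P1 + D1 − P0) / P0 = (218.35 + 7.39 − 207.41) / 207.41 = 18.33 / 207.41 = 8.8376%
MRP = 8.41% − 3.34% = 5.07%
CAPM required = R_f + β·MRP = 3.34% + 1.93 × 5.07% = 13.1251%
α = realised − required = 8.8376% − 13.1251% = -4.29%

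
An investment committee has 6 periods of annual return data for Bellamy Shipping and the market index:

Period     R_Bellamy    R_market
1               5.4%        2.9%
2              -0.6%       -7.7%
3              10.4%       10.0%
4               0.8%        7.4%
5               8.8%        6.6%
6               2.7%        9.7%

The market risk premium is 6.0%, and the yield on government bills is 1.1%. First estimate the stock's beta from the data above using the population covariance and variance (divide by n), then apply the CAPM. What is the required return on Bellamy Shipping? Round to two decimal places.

Mean R_i = (5.4 − 0.6 + 10.4 + 0.8 + 8.8 + 2.7) / 6 = 4.5833%
Mean R_m = (2.9 − 7.7 + 10.0 + 7.4 + 6.6 + 9.7) / 6 = 4.8167%
Σ(R_i − R̄_i)(R_m − R̄_m) = 82.0117  ⇒  Cov = 82.0117 / 6 = 13.6686
Σ(R_m − R̄_m)² = 220.9083  ⇒  Var(R_m) = 220.9083 / 6 = 36.8181
β = Cov / Var(R_m) = 13.6686 / 36.8181 = 0.3712
E(R) = R_f + β × MRP = 1.1% + 0.3712 × 6.0% = 3.33%

3.33%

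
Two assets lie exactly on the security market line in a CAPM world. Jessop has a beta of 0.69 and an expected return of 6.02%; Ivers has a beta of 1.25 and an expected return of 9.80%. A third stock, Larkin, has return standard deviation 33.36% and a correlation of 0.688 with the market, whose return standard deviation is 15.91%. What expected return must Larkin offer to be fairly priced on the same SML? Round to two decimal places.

11.10%

MRP = (9.80% − 6.02%) / (1.25 − 0.69) = 6.7500%
R_f = 6.02% − 0.69 × 6.7500% = 1.3625%
β_Larkin = ρ·σ_i/σ_m = 0.688 × 33.36 / 15.91 = 1.4426
E(R_Larkin) = R_f + β × MRP = 1.3625% + 1.4426 × 6.7500% = 11.10%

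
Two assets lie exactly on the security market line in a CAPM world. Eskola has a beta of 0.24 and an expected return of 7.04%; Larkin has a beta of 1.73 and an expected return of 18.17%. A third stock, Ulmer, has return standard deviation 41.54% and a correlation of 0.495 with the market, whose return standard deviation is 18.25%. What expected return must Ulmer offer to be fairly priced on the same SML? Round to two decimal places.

13.66%

MRP = (18.17% − 7.04%) / (1.73 − 0.24) = 7.4698%
R_f = 7.04% − 0.24 × 7.4698% = 5.2472%
β_Ulmer = ρ·σ_i/σ_m = 0.495 × 41.54 / 18.25 = 1.1267
E(R_Ulmer) = R_f + β × MRP = 5.2472% + 1.1267 × 7.4698% = 13.66%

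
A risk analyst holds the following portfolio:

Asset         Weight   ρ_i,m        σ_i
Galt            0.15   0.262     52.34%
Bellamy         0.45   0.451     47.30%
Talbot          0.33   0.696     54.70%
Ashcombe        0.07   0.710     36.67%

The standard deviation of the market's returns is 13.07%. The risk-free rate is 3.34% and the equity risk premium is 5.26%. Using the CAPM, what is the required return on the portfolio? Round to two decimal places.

β_Galt = 0.262 × 52.34% / 13.07% = 1.0492
β_Bellamy = 0.451 × 47.30% / 13.07% = 1.6322
β_Talbot = 0.696 × 54.70% / 13.07% = 2.9129
β_Ashcombe = 0.710 × 36.67% / 13.07% = 1.9920
β_P = Σ w_i β_i = 0.15×1.0492 + 0.45×1.6322 + 0.33×2.9129 + 0.07×1.9920 = 1.9926
E(R_P) = R_f + β_P × MRP = 3.34% + 1.9926 × 5.26% = 13.82%

13.82%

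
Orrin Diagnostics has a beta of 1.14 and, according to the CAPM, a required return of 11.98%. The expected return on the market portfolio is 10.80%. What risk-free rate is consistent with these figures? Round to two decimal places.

2.37%

E(R) = R_f + β(E(R_m) − R_f) = R_f(1 − β) + β·E(R_m)
11.98% = R_f × (1 − 1.14) + 1.14 × 10.80%
11.98% = R_f × -0.14 + 12.3120%
R_f = (11.98% − 12.3120%) / -0.14 = 2.37%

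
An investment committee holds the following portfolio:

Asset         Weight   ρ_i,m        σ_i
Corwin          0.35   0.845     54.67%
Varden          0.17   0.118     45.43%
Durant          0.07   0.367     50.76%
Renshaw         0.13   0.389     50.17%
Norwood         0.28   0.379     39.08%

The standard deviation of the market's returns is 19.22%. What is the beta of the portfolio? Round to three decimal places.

1.304

β_Corwin = 0.845 × 54.67% / 19.22% = 2.4035
β_Varden = 0.118 × 45.43% / 19.22% = 0.2789
β_Durant = 0.367 × 50.76% / 19.22% = 0.9692
β_Renshaw = 0.389 × 50.17% / 19.22% = 1.0154
β_Norwood = 0.379 × 39.08% / 19.22% = 0.7706
β_P = Σ w_i β_i = 0.35×2.4035 + 0.17×0.2789 + 0.07×0.9692 + 0.13×1.0154 + 0.28×0.7706 = 1.3043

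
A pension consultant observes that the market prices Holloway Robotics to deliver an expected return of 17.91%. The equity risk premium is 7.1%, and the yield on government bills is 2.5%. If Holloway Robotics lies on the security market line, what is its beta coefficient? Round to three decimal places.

β = (E(R) − R_f) / MRP = (17.91% − 2.5%) / 7.1% = 15.41% / 7.1% = 2.170

2.170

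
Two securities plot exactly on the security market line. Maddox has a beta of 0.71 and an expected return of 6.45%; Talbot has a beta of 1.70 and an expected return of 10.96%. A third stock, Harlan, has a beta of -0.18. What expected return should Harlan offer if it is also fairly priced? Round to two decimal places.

2.40%

MRP (SML slope) = (10.96% − 6.45%) / (1.70 − 0.71) = 4.51% / 0.99 = 4.5556%
R_f (intercept) = 6.45% − 0.71 × 4.5556% = 3.2155%
E(R_Harlan) = R_f + β × MRP = 3.2155% + -0.18 × 4.5556% = 2.40%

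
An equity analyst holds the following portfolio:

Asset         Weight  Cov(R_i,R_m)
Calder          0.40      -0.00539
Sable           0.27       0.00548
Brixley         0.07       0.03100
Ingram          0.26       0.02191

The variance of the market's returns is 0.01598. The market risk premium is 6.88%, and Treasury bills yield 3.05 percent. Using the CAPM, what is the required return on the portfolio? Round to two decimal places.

6.15%

β_Calder = -0.00539 / 0.01598 = -0.3373
β_Sable = 0.00548 / 0.01598 = 0.3429
β_Brixley = 0.03100 / 0.01598 = 1.9399
β_Ingram = 0.02191 / 0.01598 = 1.3711
β_P = Σ w_i β_i = 0.40×-0.3373 + 0.27×0.3429 + 0.07×1.9399 + 0.26×1.3711 = 0.4499
E(R_P) = R_f + β_P × MRP = 3.05% + 0.4499 × 6.88% = 6.15%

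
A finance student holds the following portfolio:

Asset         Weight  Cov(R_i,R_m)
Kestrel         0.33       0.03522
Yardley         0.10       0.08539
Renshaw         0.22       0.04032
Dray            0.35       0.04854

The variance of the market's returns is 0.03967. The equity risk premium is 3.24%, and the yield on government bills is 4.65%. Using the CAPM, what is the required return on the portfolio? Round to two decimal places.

8.41%

β_Kestrel = 0.03522 / 0.03967 = 0.8878
β_Yardley = 0.08539 / 0.03967 = 2.1525
β_Renshaw = 0.04032 / 0.03967 = 1.0164
β_Dray = 0.04854 / 0.03967 = 1.2236
β_P = Σ w_i β_i = 0.33×0.8878 + 0.10×2.1525 + 0.22×1.0164 + 0.35×1.2236 = 1.1601
E(R_P) = R_f + β_P × MRP = 4.65% + 1.1601 × 3.24% = 8.41%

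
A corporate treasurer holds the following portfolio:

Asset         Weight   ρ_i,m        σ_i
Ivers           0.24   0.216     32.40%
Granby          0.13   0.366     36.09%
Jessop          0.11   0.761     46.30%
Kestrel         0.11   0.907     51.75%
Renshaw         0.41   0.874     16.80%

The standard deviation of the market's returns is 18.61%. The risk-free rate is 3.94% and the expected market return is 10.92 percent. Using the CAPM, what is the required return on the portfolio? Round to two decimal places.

β_Ivers = 0.216 × 32.40% / 18.61% = 0.3761
β_Granby = 0.366 × 36.09% / 18.61% = 0.7098
β_Jessop = 0.761 × 46.30% / 18.61% = 1.8933
β_Kestrel = 0.907 × 51.75% / 18.61% = 2.5222
β_Renshaw = 0.874 × 16.80% / 18.61% = 0.7890
β_P = Σ w_i β_i = 0.24×0.3761 + 0.13×0.7098 + 0.11×1.8933 + 0.11×2.5222 + 0.41×0.7890 = 0.9917
MRP = 10.92% − 3.94% = 6.98%
E(R_P) = R_f + β_P × MRP = 3.94% + 0.9917 × 6.98% = 10.86%

10.86%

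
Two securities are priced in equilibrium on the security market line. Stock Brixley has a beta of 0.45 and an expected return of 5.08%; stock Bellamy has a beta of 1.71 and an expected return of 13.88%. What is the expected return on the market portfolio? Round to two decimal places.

Both satisfy E(R) = R_f + β·MRP, so the slope of the SML is
MRP = (13.88% − 5.08%) / (1.71 − 0.45) = 8.80% / 1.26 = 6.9841%
R_f = E(R_Brixley) − β_Brixley·MRP = 5.08% − 0.45 × 6.9841% = 1.9372%
E(R_m) = R_f + MRP = 1.9372% + 6.9841% = 8.92%

8.92%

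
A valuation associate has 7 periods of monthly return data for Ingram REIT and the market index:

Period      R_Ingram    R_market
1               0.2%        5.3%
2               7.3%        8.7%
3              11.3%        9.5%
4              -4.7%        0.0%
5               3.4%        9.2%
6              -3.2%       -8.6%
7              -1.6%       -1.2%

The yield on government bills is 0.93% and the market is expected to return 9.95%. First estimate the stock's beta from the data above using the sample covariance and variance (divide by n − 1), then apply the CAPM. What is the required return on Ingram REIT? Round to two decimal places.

7.10%

Mean R_i = (0.2 + 7.3 + 11.3 − 4.7 + 3.4 − 3.2 − 1.6) / 7 = 1.8143%
Mean R_m = (5.3 + 8.7 + 9.5 + 0.0 + 9.2 − 8.6 − 1.2) / 7 = 3.2714%
Σ(R_i − R̄_i)(R_m − R̄_m) = 191.0929  ⇒  Cov = 191.0929 / 6 = 31.8488
Σ(R_m − R̄_m)² = 279.1543  ⇒  Var(R_m) = 279.1543 / 6 = 46.5257
β = Cov / Var(R_m) = 31.8488 / 46.5257 = 0.6845
MRP = 9.95% − 0.93% = 9.02%
E(R) = R_f + β × MRP = 0.93% + 0.6845 × 9.02% = 7.10%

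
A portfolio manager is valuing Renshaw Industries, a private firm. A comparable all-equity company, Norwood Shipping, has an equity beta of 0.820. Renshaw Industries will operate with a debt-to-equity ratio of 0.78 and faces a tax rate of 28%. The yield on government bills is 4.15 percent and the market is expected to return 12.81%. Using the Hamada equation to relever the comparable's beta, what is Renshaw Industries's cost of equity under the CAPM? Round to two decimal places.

15.24%

β_L = β_U × [1 + (1 − t)(D/E)] = 0.820 × [1 + (1 − 0.28) × 0.78]
    = 0.820 × [1 + 0.72 × 0.78] = 0.820 × 1.5616 = 1.2805
MRP = 12.81% − 4.15% = 8.66%
E(R) = R_f + β_L × MRP = 4.15% + 1.2805 × 8.66% = 15.24%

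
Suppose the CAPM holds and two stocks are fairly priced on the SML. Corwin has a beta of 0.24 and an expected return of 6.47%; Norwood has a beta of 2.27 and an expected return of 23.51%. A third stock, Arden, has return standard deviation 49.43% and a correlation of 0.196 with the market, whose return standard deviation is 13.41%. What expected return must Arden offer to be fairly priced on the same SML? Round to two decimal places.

MRP = (23.51% − 6.47%) / (2.27 − 0.24) = 8.3941%
R_f = 6.47% − 0.24 × 8.3941% = 4.4554%
β_Arden = ρ·σ_i/σ_m = 0.196 × 49.43 / 13.41 = 0.7225
E(R_Arden) = R_f + β × MRP = 4.4554% + 0.7225 × 8.3941% = 10.52%

10.52%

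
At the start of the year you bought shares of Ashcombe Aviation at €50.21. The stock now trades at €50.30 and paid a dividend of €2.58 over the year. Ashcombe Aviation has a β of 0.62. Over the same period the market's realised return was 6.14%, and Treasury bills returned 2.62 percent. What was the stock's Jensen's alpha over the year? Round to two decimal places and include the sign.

Realised HPR = (P1 + D1 − P0) / P0 = (50.30 + 2.58 − 50.21) / 50.21 = 2.67 / 50.21 = 5.3177%
MRP = 6.14% − 2.62% = 3.52%
CAPM required = R_f + β·MRP = 2.62% + 0.62 × 3.52% = 4.8024%
α = realised − required = 5.3177% − 4.8024% = +0.52%

+0.52%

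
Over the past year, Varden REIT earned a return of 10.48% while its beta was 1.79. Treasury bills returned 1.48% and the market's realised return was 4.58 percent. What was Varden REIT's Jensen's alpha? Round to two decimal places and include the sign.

+3.45%

Market excess return = 4.58% − 1.48% = 3.10%
CAPM benchmark = R_f + β(R_m − R_f) = 1.48% + 1.79 × 3.10% = 7.0290%
α = actual − benchmark = 10.48% − 7.0290% = +3.45%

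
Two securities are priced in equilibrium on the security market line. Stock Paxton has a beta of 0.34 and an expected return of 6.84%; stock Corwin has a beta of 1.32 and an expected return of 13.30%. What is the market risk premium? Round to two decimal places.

6.59%

Both satisfy E(R) = R_f + β·MRP, so the slope of the SML is
MRP = (13.30% − 6.84%) / (1.32 − 0.34) = 6.46% / 0.98 = 6.5918%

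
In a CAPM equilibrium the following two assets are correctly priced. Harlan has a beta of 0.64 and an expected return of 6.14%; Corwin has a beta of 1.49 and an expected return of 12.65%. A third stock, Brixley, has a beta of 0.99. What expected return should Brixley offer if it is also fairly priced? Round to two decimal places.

MRP (SML slope) = (12.65% − 6.14%) / (1.49 − 0.64) = 6.51% / 0.85 = 7.6588%
R_f (intercept) = 6.14% − 0.64 × 7.6588% = 1.2384%
E(R_Brixley) = R_f + β × MRP = 1.2384% + 0.99 × 7.6588% = 8.82%

8.82%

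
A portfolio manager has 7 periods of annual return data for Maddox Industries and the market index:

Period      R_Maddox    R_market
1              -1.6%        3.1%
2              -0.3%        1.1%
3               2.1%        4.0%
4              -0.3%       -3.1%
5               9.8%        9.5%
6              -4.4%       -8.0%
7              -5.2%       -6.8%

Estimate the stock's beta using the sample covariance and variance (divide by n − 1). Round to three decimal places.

Mean R_i = (-1.6 − 0.3 + 2.1 − 0.3 + 9.8 − 4.4 − 5.2) / 7 = 0.0143%
Mean R_m = (3.1 + 1.1 + 4.0 − 3.1 + 9.5 − 8.0 − 6.8) / 7 = -0.0286%
Σ(R_i − R̄_i)(R_m − R̄_m) = 167.7029  ⇒  Cov = 167.7029 / 6 = 27.9505
Σ(R_m − R̄_m)² = 236.9143  ⇒  Var(R_m) = 236.9143 / 6 = 39.4857
β = Cov / Var(R_m) = 27.9505 / 39.4857 = 0.7079

0.708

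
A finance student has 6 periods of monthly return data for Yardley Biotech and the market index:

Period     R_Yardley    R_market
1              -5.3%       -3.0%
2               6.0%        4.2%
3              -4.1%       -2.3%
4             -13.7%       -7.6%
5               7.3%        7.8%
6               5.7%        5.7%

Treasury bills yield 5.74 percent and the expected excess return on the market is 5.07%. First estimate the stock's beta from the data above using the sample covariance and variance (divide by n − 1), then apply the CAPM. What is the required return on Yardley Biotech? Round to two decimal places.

Mean R_i = (-5.3 + 6.0 − 4.1 − 13.7 + 7.3 + 5.7) / 6 = -0.6833%
Mean R_m = (-3.0 + 4.2 − 2.3 − 7.6 + 7.8 + 5.7) / 6 = 0.8000%
Σ(R_i − R̄_i)(R_m − R̄_m) = 247.3600  ⇒  Cov = 247.3600 / 5 = 49.4720
Σ(R_m − R̄_m)² = 179.1800  ⇒  Var(R_m) = 179.1800 / 5 = 35.8360
β = Cov / Var(R_m) = 49.4720 / 35.8360 = 1.3805
E(R) = R_f + β × MRP = 5.74% + 1.3805 × 5.07% = 12.74%

12.74%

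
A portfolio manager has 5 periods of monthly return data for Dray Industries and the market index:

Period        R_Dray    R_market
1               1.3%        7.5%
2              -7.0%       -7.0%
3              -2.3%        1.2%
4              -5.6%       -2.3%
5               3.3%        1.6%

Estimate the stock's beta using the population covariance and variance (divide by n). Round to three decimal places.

Mean R_i = (1.3 − 7.0 − 2.3 − 5.6 + 3.3) / 5 = -2.0600%
Mean R_m = (7.5 − 7.0 + 1.2 − 2.3 + 1.6) / 5 = 0.2000%
Σ(R_i − R̄_i)(R_m − R̄_m) = 76.2100  ⇒  Cov = 76.2100 / 5 = 15.2420
Σ(R_m − R̄_m)² = 114.3400  ⇒  Var(R_m) = 114.3400 / 5 = 22.8680
β = Cov / Var(R_m) = 15.2420 / 22.8680 = 0.6665

0.667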